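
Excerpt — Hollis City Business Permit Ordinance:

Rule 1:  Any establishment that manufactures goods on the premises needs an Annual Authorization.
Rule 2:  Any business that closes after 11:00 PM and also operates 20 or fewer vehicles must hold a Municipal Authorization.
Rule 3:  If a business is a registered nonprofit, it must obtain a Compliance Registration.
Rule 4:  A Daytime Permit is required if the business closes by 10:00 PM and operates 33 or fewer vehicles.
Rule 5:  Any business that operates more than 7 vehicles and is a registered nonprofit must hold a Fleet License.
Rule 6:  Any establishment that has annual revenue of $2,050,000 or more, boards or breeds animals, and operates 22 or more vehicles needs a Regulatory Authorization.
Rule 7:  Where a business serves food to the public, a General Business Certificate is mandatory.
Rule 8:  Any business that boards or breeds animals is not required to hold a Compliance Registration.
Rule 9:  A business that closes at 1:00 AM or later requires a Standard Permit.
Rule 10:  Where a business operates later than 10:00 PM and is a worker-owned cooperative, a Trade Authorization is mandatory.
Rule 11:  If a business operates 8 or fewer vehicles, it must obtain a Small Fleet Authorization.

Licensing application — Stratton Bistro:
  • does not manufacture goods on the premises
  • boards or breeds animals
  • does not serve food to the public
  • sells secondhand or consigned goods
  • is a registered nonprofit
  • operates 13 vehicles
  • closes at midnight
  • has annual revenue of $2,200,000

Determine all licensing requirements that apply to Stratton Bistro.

Rule 1: does not manufacture goods on the premises → Annual Authorization not required.
Rule 2: closes midnight, after 11:00 PM; vehicles 13 ≤ 20 → Municipal Authorization required.
Rule 3: is a registered nonprofit → Compliance Registration required.
Rule 4: closes midnight, after 10:00 PM; vehicles 13 ≤ 33 → Daytime Permit not required.
Rule 5: vehicles 13 > 7; is a registered nonprofit → Fleet License required.
Rule 6: revenue $2,200,000 ≥ $2,050,000; boards or breeds animals; vehicles 13 < 22 → Regulatory Authorization not required.
Rule 7: does not serve food to the public → General Business Certificate not required.
Rule 8: boards or breeds animals → exempt from Compliance Registration.
Rule 9: closes midnight, at/before 1:00 AM → Standard Permit not required.
Rule 10: closes midnight, after 10:00 PM; is a registered nonprofit (not: is a worker-owned cooperative) → Trade Authorization not required.
Rule 11: vehicles 13 > 8 → Small Fleet Authorization not required.

Fleet License, Municipal Authorization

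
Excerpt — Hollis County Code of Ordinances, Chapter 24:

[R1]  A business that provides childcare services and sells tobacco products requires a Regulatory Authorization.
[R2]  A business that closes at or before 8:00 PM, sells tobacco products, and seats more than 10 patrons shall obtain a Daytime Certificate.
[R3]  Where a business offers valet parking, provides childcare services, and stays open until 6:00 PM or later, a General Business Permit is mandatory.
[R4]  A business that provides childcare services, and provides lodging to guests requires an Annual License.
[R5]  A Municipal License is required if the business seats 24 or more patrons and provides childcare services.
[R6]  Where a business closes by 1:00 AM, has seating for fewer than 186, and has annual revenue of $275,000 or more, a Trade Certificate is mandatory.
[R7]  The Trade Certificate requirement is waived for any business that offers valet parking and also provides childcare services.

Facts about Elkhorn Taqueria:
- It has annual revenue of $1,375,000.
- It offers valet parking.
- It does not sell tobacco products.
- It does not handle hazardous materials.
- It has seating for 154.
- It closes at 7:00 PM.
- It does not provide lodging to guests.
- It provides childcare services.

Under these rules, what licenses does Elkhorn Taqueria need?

[R1] provides childcare services; does not sell tobacco products → Regulatory Authorization not required.
[R2] closes 7:00 PM, at/before 8:00 PM; does not sell tobacco products; seating 154 > 10 → Daytime Certificate not required.
[R3] offers valet parking; provides childcare services; closes 7:00 PM, after 6:00 PM → General Business Permit required.
[R4] provides childcare services; does not provide lodging to guests → Annual License not required.
[R5] seating 154 ≥ 24; provides childcare services → Municipal License required.
[R6] closes 7:00 PM, at/before 1:00 AM; seating 154 < 186; revenue $1,375,000 ≥ $275,000 → Trade Certificate required.
[R7] offers valet parking; provides childcare services → exempt from Trade Certificate.

General Business Permit, Municipal License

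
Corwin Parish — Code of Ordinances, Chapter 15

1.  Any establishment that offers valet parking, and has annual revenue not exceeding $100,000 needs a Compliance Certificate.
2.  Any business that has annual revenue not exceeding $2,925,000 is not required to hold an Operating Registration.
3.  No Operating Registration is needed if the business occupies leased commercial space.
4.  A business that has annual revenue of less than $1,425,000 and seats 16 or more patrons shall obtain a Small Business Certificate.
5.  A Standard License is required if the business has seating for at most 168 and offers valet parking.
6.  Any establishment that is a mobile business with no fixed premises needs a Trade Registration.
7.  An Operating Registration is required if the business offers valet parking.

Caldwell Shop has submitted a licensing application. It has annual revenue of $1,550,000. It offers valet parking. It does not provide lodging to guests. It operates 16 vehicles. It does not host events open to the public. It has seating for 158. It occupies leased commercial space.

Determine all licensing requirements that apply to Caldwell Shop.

1. offers valet parking; revenue $1,550,000 > $100,000 → Compliance Certificate not required.
2. revenue $1,550,000 ≤ $2,925,000 → exempt from Operating Registration.
3. occupies leased commercial space → exempt from Operating Registration.
4. revenue $1,550,000 ≥ $1,425,000; seating 158 ≥ 16 → Small Business Certificate not required.
5. seating 158 ≤ 168; offers valet parking → Standard License required.
6. occupies leased commercial space (not: is a mobile business with no fixed premises) → Trade Registration not required.
7. offers valet parking → Operating Registration required.

Standard License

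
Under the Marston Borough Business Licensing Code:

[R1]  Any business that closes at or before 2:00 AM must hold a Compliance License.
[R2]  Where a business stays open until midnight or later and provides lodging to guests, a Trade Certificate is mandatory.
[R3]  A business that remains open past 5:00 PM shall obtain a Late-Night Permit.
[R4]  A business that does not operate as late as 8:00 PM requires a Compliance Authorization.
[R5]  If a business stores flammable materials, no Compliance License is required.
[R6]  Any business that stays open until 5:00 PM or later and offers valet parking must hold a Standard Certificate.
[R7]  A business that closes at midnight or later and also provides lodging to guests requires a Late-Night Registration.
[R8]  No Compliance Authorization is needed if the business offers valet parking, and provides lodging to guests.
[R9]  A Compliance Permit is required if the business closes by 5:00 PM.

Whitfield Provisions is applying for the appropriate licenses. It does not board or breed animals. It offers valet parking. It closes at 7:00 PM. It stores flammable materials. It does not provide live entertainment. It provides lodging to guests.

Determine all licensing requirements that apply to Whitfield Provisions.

Late-Night Permit, Standard Certificate

[R1] closes 7:00 PM, at/before 2:00 AM → Compliance License required.
[R2] closes 7:00 PM, at/before midnight; provides lodging to guests → Trade Certificate not required.
[R3] closes 7:00 PM, after 5:00 PM → Late-Night Permit required.
[R4] closes 7:00 PM, at/before 8:00 PM → Compliance Authorization required.
[R5] stores flammable materials → exempt from Compliance License.
[R6] closes 7:00 PM, after 5:00 PM; offers valet parking → Standard Certificate required.
[R7] closes 7:00 PM, at/before midnight; provides lodging to guests → Late-Night Registration not required.
[R8] offers valet parking; provides lodging to guests → exempt from Compliance Authorization.
[R9] closes 7:00 PM, after 5:00 PM → Compliance Permit not required.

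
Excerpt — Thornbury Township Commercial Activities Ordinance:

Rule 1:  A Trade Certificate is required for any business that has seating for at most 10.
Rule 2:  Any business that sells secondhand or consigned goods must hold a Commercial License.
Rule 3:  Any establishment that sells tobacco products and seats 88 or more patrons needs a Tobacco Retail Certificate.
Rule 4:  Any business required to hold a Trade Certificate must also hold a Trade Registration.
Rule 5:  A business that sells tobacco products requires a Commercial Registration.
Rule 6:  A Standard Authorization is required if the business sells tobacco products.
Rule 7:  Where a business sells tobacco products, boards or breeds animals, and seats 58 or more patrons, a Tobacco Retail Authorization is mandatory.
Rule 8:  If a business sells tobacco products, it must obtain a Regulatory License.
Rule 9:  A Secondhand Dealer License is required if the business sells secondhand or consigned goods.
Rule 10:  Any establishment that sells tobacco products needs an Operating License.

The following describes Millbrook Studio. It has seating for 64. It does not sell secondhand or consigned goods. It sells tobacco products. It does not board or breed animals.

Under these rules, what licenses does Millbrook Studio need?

Rule 1: seating 64 > 10 → Trade Certificate not required.
Rule 2: does not sell secondhand or consigned goods → Commercial License not required.
Rule 3: sells tobacco products; seating 64 < 88 → Tobacco Retail Certificate not required.
Rule 4: Trade Certificate is not required → no effect.
Rule 5: sells tobacco products → Commercial Registration required.
Rule 6: sells tobacco products → Standard Authorization required.
Rule 7: sells tobacco products; does not board or breed animals; seating 64 ≥ 58 → Tobacco Retail Authorization not required.
Rule 8: sells tobacco products → Regulatory License required.
Rule 9: does not sell secondhand or consigned goods → Secondhand Dealer License not required.
Rule 10: sells tobacco products → Operating License required.

Commercial Registration, Operating License, Regulatory License, Standard Authorization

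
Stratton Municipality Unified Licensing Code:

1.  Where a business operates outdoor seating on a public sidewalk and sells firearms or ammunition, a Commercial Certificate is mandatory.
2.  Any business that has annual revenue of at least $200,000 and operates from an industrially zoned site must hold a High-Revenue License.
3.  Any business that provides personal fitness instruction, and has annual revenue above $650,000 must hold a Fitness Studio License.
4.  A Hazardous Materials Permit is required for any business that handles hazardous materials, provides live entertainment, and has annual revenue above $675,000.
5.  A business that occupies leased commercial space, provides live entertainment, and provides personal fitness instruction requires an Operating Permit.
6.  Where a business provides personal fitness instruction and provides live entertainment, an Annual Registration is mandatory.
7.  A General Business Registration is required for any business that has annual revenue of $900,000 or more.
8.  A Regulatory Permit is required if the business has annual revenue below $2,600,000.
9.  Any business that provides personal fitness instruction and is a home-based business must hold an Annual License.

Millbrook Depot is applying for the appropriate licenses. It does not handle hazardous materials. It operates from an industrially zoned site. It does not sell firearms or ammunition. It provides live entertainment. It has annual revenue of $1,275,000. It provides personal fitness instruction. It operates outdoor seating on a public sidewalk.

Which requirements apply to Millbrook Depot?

1. operates outdoor seating on a public sidewalk; does not sell firearms or ammunition → Commercial Certificate not required.
2. revenue $1,275,000 ≥ $200,000; operates from an industrially zoned site → High-Revenue License required.
3. provides personal fitness instruction; revenue $1,275,000 > $650,000 → Fitness Studio License required.
4. does not handle hazardous materials; provides live entertainment; revenue $1,275,000 > $675,000 → Hazardous Materials Permit not required.
5. operates from an industrially zoned site (not: occupies leased commercial space); provides live entertainment; provides personal fitness instruction → Operating Permit not required.
6. provides personal fitness instruction; provides live entertainment → Annual Registration required.
7. revenue $1,275,000 ≥ $900,000 → General Business Registration required.
8. revenue $1,275,000 < $2,600,000 → Regulatory Permit required.
9. provides personal fitness instruction; operates from an industrially zoned site (not: is a home-based business) → Annual License not required.

Annual Registration, Fitness Studio License, General Business Registration, High-Revenue License, Regulatory Permit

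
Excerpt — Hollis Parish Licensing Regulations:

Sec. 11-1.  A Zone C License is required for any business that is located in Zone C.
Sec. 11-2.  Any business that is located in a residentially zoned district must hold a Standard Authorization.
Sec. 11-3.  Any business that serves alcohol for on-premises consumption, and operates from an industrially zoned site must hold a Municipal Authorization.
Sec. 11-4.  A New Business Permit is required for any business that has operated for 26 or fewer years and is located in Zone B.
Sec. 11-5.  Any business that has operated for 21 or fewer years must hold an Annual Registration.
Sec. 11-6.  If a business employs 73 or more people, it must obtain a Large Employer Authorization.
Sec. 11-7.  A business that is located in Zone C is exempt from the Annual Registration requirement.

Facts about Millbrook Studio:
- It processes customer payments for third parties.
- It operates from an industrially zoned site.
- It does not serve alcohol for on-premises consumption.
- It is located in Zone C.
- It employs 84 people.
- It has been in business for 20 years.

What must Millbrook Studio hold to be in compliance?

Sec. 11-1. is located in Zone C → Zone C License required.
Sec. 11-2. is located in Zone C (not: is located in a residentially zoned district) → Standard Authorization not required.
Sec. 11-3. does not serve alcohol for on-premises consumption; operates from an industrially zoned site → Municipal Authorization not required.
Sec. 11-4. years in business 20 ≤ 26; is located in Zone C (not: is located in Zone B) → New Business Permit not required.
Sec. 11-5. years in business 20 ≤ 21 → Annual Registration required.
Sec. 11-6. employees 84 ≥ 73 → Large Employer Authorization required.
Sec. 11-7. is located in Zone C → exempt from Annual Registration.

Large Employer Authorization, Zone C License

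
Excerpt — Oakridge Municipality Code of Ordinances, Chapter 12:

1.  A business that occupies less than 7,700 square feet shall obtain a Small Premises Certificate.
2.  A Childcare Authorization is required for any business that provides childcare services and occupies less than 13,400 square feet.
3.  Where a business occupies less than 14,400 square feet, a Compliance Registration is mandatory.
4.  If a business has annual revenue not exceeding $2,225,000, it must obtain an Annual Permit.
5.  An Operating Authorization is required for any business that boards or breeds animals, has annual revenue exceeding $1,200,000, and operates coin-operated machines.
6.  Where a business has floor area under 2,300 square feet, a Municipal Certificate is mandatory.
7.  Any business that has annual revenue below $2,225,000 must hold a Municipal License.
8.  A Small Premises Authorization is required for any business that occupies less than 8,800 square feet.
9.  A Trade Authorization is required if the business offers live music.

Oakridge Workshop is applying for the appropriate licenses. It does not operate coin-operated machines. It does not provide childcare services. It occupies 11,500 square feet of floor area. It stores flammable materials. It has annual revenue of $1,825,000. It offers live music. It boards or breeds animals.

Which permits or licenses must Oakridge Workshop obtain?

1. floor area 11,500 square feet ≥ 7,700 square feet → Small Premises Certificate not required.
2. does not provide childcare services; floor area 11,500 square feet < 13,400 square feet → Childcare Authorization not required.
3. floor area 11,500 square feet < 14,400 square feet → Compliance Registration required.
4. revenue $1,825,000 ≤ $2,225,000 → Annual Permit required.
5. boards or breeds animals; revenue $1,825,000 > $1,200,000; does not operate coin-operated machines → Operating Authorization not required.
6. floor area 11,500 square feet ≥ 2,300 square feet → Municipal Certificate not required.
7. revenue $1,825,000 < $2,225,000 → Municipal License required.
8. floor area 11,500 square feet ≥ 8,800 square feet → Small Premises Authorization not required.
9. offers live music → Trade Authorization required.

Annual Permit, Compliance Registration, Municipal License, Trade Authorization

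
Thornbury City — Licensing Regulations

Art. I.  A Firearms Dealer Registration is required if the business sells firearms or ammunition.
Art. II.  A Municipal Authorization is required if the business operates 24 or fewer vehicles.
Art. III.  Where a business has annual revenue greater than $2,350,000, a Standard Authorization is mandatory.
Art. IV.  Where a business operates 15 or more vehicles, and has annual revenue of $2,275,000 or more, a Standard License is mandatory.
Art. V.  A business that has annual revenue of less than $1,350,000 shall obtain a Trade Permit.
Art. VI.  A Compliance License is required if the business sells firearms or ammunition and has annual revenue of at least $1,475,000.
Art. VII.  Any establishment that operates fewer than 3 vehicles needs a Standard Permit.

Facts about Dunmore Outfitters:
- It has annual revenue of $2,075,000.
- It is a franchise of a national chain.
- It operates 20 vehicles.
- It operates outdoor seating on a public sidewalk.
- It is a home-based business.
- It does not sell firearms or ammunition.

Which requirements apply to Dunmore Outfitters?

Art. I. does not sell firearms or ammunition → Firearms Dealer Registration not required.
Art. II. vehicles 20 ≤ 24 → Municipal Authorization required.
Art. III. revenue $2,075,000 ≤ $2,350,000 → Standard Authorization not required.
Art. IV. vehicles 20 ≥ 15; revenue $2,075,000 < $2,275,000 → Standard License not required.
Art. V. revenue $2,075,000 ≥ $1,350,000 → Trade Permit not required.
Art. VI. does not sell firearms or ammunition; revenue $2,075,000 ≥ $1,475,000 → Compliance License not required.
Art. VII. vehicles 20 ≥ 3 → Standard Permit not required.

Municipal Authorization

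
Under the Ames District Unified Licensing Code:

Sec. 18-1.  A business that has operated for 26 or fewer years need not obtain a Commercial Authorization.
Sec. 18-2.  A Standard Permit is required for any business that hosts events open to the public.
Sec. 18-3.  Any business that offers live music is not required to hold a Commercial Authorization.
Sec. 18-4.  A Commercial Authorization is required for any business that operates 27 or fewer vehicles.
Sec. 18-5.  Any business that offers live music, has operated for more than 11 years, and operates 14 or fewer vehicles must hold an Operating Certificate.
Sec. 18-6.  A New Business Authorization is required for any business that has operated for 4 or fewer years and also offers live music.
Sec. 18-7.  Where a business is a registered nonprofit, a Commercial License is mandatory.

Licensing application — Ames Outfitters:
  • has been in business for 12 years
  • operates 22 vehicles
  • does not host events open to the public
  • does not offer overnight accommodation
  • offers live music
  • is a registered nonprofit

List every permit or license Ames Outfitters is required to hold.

Sec. 18-1. years in business 12 ≤ 26 → exempt from Commercial Authorization.
Sec. 18-2. does not host events open to the public → Standard Permit not required.
Sec. 18-3. offers live music → exempt from Commercial Authorization.
Sec. 18-4. vehicles 22 ≤ 27 → Commercial Authorization required.
Sec. 18-5. offers live music; years in business 12 > 11; vehicles 22 > 14 → Operating Certificate not required.
Sec. 18-6. years in business 12 > 4; offers live music → New Business Authorization not required.
Sec. 18-7. is a registered nonprofit → Commercial License required.

Commercial License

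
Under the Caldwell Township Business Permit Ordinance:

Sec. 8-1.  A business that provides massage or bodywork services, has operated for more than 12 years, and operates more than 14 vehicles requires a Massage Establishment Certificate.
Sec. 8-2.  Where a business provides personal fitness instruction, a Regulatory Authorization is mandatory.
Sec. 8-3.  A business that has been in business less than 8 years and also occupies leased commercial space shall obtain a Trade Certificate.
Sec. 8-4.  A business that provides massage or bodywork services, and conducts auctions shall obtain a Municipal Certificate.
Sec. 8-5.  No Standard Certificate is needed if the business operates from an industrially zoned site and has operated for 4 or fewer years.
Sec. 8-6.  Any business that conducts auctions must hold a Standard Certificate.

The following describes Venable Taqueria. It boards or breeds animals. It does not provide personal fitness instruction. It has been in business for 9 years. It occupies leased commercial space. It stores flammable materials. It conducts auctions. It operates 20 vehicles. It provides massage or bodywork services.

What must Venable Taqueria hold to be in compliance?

Sec. 8-1. provides massage or bodywork services; years in business 9 ≤ 12; vehicles 20 > 14 → Massage Establishment Certificate not required.
Sec. 8-2. does not provide personal fitness instruction → Regulatory Authorization not required.
Sec. 8-3. years in business 9 ≥ 8; occupies leased commercial space → Trade Certificate not required.
Sec. 8-4. provides massage or bodywork services; conducts auctions → Municipal Certificate required.
Sec. 8-5. occupies leased commercial space (not: operates from an industrially zoned site); years in business 9 > 4 → Standard Certificate exemption does not apply.
Sec. 8-6. conducts auctions → Standard Certificate required.

Municipal Certificate, Standard Certificate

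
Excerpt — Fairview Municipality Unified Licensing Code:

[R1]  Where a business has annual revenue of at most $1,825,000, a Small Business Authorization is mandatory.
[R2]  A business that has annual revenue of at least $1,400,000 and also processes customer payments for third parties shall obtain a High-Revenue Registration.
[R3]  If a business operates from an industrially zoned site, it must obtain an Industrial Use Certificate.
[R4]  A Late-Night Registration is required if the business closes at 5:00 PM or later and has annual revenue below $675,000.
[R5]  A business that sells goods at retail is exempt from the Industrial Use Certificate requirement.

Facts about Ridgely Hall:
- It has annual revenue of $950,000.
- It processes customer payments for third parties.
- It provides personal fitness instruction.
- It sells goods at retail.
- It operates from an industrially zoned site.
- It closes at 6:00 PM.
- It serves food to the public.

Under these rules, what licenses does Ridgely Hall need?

[R1] revenue $950,000 ≤ $1,825,000 → Small Business Authorization required.
[R2] revenue $950,000 < $1,400,000; processes customer payments for third parties → High-Revenue Registration not required.
[R3] operates from an industrially zoned site → Industrial Use Certificate required.
[R4] closes 6:00 PM, after 5:00 PM; revenue $950,000 ≥ $675,000 → Late-Night Registration not required.
[R5] sells goods at retail → exempt from Industrial Use Certificate.

Small Business Authorization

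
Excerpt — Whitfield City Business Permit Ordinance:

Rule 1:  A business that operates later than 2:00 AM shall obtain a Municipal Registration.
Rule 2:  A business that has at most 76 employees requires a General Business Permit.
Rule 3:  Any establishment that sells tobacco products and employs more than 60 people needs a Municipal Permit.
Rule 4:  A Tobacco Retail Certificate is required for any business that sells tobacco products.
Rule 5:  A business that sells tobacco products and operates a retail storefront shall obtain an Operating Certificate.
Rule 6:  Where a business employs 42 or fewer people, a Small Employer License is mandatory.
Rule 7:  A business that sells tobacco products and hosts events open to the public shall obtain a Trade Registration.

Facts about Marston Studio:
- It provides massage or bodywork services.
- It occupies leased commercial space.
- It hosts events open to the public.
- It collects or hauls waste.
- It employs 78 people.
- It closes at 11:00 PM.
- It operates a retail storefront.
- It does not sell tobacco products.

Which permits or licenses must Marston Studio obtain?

None

Rule 1: closes 11:00 PM, at/before 2:00 AM → Municipal Registration not required.
Rule 2: employees 78 > 76 → General Business Permit not required.
Rule 3: does not sell tobacco products; employees 78 > 60 → Municipal Permit not required.
Rule 4: does not sell tobacco products → Tobacco Retail Certificate not required.
Rule 5: does not sell tobacco products; operates a retail storefront → Operating Certificate not required.
Rule 6: employees 78 > 42 → Small Employer License not required.
Rule 7: does not sell tobacco products; hosts events open to the public → Trade Registration not required.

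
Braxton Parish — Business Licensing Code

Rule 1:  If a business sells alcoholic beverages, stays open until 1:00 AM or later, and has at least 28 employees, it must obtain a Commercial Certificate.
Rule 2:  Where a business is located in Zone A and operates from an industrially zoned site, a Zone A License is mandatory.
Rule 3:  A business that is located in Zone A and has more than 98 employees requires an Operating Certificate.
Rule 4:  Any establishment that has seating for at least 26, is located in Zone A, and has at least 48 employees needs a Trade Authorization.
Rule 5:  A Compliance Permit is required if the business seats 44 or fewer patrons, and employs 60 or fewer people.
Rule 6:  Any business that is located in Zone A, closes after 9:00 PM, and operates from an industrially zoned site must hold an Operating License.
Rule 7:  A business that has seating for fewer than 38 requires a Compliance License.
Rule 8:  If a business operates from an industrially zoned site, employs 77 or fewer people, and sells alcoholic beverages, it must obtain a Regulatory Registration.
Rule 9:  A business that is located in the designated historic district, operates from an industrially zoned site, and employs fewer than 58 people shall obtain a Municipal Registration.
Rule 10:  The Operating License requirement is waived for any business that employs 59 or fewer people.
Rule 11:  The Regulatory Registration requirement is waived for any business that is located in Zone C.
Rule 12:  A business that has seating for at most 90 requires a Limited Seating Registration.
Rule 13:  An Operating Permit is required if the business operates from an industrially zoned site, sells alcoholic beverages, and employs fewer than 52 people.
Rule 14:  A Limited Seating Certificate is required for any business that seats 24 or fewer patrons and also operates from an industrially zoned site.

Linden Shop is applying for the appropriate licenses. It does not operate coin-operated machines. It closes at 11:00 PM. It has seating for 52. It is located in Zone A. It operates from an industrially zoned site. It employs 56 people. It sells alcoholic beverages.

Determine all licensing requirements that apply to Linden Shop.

Rule 1: sells alcoholic beverages; closes 11:00 PM, at/before 1:00 AM; employees 56 ≥ 28 → Commercial Certificate not required.
Rule 2: is located in Zone A; operates from an industrially zoned site → Zone A License required.
Rule 3: is located in Zone A; employees 56 ≤ 98 → Operating Certificate not required.
Rule 4: seating 52 ≥ 26; is located in Zone A; employees 56 ≥ 48 → Trade Authorization required.
Rule 5: seating 52 > 44; employees 56 ≤ 60 → Compliance Permit not required.
Rule 6: is located in Zone A; closes 11:00 PM, after 9:00 PM; operates from an industrially zoned site → Operating License required.
Rule 7: seating 52 ≥ 38 → Compliance License not required.
Rule 8: operates from an industrially zoned site; employees 56 ≤ 77; sells alcoholic beverages → Regulatory Registration required.
Rule 9: is located in Zone A (not: is located in the designated historic district); operates from an industrially zoned site; employees 56 < 58 → Municipal Registration not required.
Rule 10: employees 56 ≤ 59 → exempt from Operating License.
Rule 11: is located in Zone A (not: is located in Zone C) → Regulatory Registration exemption does not apply.
Rule 12: seating 52 ≤ 90 → Limited Seating Registration required.
Rule 13: operates from an industrially zoned site; sells alcoholic beverages; employees 56 ≥ 52 → Operating Permit not required.
Rule 14: seating 52 > 24; operates from an industrially zoned site → Limited Seating Certificate not required.

Limited Seating Registration, Regulatory Registration, Trade Authorization, Zone A License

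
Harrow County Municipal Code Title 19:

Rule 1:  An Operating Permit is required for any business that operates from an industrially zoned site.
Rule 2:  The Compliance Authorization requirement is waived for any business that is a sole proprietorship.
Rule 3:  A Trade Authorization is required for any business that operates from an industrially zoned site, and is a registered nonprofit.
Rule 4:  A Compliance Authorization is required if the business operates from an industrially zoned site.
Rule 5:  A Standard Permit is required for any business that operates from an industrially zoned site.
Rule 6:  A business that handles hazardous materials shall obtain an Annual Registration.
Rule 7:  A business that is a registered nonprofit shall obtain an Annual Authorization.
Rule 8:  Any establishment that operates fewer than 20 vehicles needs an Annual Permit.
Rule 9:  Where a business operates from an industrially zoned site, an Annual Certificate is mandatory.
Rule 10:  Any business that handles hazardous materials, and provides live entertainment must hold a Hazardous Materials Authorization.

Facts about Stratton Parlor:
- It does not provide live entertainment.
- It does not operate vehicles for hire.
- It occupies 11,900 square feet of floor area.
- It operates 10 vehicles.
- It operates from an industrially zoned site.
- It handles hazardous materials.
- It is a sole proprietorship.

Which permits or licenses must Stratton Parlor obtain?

Annual Certificate, Annual Permit, Annual Registration, Operating Permit, Standard Permit

Rule 1: operates from an industrially zoned site → Operating Permit required.
Rule 2: is a sole proprietorship → exempt from Compliance Authorization.
Rule 3: operates from an industrially zoned site; is a sole proprietorship (not: is a registered nonprofit) → Trade Authorization not required.
Rule 4: operates from an industrially zoned site → Compliance Authorization required.
Rule 5: operates from an industrially zoned site → Standard Permit required.
Rule 6: handles hazardous materials → Annual Registration required.
Rule 7: is a sole proprietorship (not: is a registered nonprofit) → Annual Authorization not required.
Rule 8: vehicles 10 < 20 → Annual Permit required.
Rule 9: operates from an industrially zoned site → Annual Certificate required.
Rule 10: handles hazardous materials; does not provide live entertainment → Hazardous Materials Authorization not required.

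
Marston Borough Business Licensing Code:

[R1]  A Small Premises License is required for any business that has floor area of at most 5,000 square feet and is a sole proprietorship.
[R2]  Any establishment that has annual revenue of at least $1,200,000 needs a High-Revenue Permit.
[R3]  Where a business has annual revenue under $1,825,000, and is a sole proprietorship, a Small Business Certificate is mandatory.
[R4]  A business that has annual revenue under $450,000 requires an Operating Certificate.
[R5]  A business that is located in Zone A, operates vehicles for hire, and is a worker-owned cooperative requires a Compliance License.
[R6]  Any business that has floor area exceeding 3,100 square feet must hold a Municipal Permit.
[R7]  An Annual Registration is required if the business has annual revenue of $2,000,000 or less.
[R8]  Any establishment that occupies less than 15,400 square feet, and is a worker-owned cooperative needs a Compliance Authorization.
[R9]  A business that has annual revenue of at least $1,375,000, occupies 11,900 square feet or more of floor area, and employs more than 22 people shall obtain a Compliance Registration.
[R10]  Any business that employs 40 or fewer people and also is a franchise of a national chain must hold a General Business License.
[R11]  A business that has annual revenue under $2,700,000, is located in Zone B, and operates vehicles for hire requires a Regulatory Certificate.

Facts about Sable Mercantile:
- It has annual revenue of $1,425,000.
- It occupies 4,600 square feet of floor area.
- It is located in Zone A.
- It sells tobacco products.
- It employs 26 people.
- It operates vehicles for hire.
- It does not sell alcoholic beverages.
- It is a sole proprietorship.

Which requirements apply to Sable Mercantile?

Annual Registration, High-Revenue Permit, Municipal Permit, Small Business Certificate, Small Premises License

[R1] floor area 4,600 square feet ≤ 5,000 square feet; is a sole proprietorship → Small Premises License required.
[R2] revenue $1,425,000 ≥ $1,200,000 → High-Revenue Permit required.
[R3] revenue $1,425,000 < $1,825,000; is a sole proprietorship → Small Business Certificate required.
[R4] revenue $1,425,000 ≥ $450,000 → Operating Certificate not required.
[R5] is located in Zone A; operates vehicles for hire; is a sole proprietorship (not: is a worker-owned cooperative) → Compliance License not required.
[R6] floor area 4,600 square feet > 3,100 square feet → Municipal Permit required.
[R7] revenue $1,425,000 ≤ $2,000,000 → Annual Registration required.
[R8] floor area 4,600 square feet < 15,400 square feet; is a sole proprietorship (not: is a worker-owned cooperative) → Compliance Authorization not required.
[R9] revenue $1,425,000 ≥ $1,375,000; floor area 4,600 square feet < 11,900 square feet; employees 26 > 22 → Compliance Registration not required.
[R10] employees 26 ≤ 40; is a sole proprietorship (not: is a franchise of a national chain) → General Business License not required.
[R11] revenue $1,425,000 < $2,700,000; is located in Zone A (not: is located in Zone B); operates vehicles for hire → Regulatory Certificate not required.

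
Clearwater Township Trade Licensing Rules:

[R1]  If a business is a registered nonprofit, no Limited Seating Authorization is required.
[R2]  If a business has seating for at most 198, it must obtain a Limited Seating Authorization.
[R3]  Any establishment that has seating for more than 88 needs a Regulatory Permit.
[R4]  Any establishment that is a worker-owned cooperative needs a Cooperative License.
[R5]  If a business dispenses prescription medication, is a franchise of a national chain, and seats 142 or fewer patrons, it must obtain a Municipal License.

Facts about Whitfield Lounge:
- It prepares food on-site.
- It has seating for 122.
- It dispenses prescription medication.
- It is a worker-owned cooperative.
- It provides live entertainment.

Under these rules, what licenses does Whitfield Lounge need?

[R1] is a worker-owned cooperative (not: is a registered nonprofit) → Limited Seating Authorization exemption does not apply.
[R2] seating 122 ≤ 198 → Limited Seating Authorization required.
[R3] seating 122 > 88 → Regulatory Permit required.
[R4] is a worker-owned cooperative → Cooperative License required.
[R5] dispenses prescription medication; is a worker-owned cooperative (not: is a franchise of a national chain); seating 122 ≤ 142 → Municipal License not required.

Cooperative License, Limited Seating Authorization, Regulatory Permit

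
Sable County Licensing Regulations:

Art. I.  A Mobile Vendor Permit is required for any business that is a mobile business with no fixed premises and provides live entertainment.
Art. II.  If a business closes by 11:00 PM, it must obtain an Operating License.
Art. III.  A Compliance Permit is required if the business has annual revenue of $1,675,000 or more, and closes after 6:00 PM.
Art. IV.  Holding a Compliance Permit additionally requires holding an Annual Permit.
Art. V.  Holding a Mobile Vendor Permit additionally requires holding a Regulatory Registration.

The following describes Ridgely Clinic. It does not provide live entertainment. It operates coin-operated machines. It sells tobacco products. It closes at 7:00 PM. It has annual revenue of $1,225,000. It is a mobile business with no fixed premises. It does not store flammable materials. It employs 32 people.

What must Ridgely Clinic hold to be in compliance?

Art. I. is a mobile business with no fixed premises; does not provide live entertainment → Mobile Vendor Permit not required.
Art. II. closes 7:00 PM, at/before 11:00 PM → Operating License required.
Art. III. revenue $1,225,000 < $1,675,000; closes 7:00 PM, after 6:00 PM → Compliance Permit not required.
Art. IV. Compliance Permit is not required → no effect.
Art. V. Mobile Vendor Permit is not required → no effect.

Operating License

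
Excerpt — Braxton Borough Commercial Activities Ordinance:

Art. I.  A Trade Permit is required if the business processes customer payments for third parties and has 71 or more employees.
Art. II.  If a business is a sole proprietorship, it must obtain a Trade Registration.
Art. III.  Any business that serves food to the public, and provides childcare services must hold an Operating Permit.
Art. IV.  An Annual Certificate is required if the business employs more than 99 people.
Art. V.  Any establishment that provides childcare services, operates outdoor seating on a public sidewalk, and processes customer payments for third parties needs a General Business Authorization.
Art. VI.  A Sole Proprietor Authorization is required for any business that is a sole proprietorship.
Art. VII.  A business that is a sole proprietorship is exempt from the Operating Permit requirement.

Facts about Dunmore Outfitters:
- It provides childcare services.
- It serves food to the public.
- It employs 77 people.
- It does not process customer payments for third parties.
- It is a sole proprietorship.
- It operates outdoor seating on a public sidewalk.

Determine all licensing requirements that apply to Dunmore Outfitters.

Sole Proprietor Authorization, Trade Registration

Art. I. does not process customer payments for third parties; employees 77 ≥ 71 → Trade Permit not required.
Art. II. is a sole proprietorship → Trade Registration required.
Art. III. serves food to the public; provides childcare services → Operating Permit required.
Art. IV. employees 77 ≤ 99 → Annual Certificate not required.
Art. V. provides childcare services; operates outdoor seating on a public sidewalk; does not process customer payments for third parties → General Business Authorization not required.
Art. VI. is a sole proprietorship → Sole Proprietor Authorization required.
Art. VII. is a sole proprietorship → exempt from Operating Permit.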